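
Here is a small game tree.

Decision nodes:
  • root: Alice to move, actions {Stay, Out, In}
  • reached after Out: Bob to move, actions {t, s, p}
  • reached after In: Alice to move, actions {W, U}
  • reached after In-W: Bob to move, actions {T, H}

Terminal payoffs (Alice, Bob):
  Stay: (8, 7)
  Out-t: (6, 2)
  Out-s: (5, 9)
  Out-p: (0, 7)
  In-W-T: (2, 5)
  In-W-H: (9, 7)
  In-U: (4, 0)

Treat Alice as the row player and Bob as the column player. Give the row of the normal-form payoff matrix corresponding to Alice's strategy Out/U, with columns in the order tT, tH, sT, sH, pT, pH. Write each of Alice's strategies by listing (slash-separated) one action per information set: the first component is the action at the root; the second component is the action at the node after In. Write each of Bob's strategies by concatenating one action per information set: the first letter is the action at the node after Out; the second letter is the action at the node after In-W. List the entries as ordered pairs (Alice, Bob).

(6,2) (6,2) (5,9) (5,9) (0,7) (0,7)

vs tT: Alice plays Out → Bob plays t at [Out] → (6, 2)
vs tH: Alice plays Out → Bob plays t at [Out] → (6, 2)
vs sT: Alice plays Out → Bob plays s at [Out] → (5, 9)
vs sH: Alice plays Out → Bob plays s at [Out] → (5, 9)
vs pT: Alice plays Out → Bob plays p at [Out] → (0, 7)
vs pH: Alice plays Out → Bob plays p at [Out] → (0, 7)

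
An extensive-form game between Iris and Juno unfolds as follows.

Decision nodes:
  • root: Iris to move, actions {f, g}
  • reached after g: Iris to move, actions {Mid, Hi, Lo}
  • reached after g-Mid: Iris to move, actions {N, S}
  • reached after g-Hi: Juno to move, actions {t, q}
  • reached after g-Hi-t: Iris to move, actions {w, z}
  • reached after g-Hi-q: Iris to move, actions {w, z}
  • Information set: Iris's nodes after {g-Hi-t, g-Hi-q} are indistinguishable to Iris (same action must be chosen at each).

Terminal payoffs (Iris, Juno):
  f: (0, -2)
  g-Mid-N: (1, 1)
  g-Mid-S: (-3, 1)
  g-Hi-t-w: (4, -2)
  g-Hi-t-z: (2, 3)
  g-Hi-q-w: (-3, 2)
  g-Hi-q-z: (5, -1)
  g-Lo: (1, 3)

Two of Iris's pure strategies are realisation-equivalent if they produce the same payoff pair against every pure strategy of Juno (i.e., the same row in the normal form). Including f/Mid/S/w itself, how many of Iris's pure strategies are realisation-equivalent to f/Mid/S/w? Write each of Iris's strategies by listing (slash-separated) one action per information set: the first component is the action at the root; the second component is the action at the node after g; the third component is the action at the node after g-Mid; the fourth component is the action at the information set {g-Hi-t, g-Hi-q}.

12

Row for f/Mid/S/w (columns t, q): (0,-2) (0,-2).
Under f/Mid/S/w, Iris's choice at the node after g and at the node after g-Mid and at the information set {g-Hi-t, g-Hi-q} can never be reached regardless of what Juno does, so varying those choices leaves every outcome unchanged.
Holding the reachable choices fixed and varying the unreachable ones freely already gives 3 × 2 × 2 = 12 equivalent strategies.
No other strategy reproduces this row, so those 12 are the full class: f/Mid/N/w, f/Mid/N/z, f/Mid/S/w, f/Mid/S/z, f/Hi/N/w, f/Hi/N/z, f/Hi/S/w, f/Hi/S/z, f/Lo/N/w, f/Lo/N/z, f/Lo/S/w, f/Lo/S/z.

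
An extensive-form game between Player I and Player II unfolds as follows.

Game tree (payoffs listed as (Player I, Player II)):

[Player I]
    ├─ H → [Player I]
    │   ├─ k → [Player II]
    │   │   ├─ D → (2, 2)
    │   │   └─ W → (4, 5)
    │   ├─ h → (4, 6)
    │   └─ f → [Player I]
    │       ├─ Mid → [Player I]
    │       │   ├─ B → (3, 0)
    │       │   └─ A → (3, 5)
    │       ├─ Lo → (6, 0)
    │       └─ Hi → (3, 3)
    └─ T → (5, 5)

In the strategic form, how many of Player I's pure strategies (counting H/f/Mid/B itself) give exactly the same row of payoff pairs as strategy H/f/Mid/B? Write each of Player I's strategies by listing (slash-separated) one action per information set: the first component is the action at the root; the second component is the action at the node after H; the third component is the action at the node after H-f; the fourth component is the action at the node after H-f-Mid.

Row for H/f/Mid/B (columns D, W): (3,0) (3,0).
Every one of Player I's information sets is on the play path for some reply by Player II when Player I follows H/f/Mid/B.
Changing the action at any of them therefore changes at least one column, so only H/f/Mid/B itself gives this row.

1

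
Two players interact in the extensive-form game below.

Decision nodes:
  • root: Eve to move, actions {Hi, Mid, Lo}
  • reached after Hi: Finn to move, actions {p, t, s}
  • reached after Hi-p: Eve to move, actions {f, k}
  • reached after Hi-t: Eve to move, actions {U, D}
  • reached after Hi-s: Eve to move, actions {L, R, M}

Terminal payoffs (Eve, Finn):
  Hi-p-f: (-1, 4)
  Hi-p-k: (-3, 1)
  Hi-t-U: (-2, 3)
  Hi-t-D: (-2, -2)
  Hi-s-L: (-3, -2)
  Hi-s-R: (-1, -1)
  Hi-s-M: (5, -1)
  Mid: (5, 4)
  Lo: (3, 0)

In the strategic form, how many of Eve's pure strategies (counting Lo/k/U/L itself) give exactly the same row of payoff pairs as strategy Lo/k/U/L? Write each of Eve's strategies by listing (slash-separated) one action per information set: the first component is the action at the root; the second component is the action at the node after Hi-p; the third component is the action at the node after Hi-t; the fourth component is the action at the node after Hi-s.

12

Row for Lo/k/U/L (columns p, t, s): (3,0) (3,0) (3,0).
Under Lo/k/U/L, Eve's choice at the node after Hi-p and at the node after Hi-t and at the node after Hi-s can never be reached regardless of what Finn does, so varying those choices leaves every outcome unchanged.
Holding the reachable choices fixed and varying the unreachable ones freely already gives 2 × 2 × 3 = 12 equivalent strategies.
No other strategy reproduces this row, so those 12 are the full class: Lo/f/U/L, Lo/f/U/R, Lo/f/U/M, Lo/f/D/L, Lo/f/D/R, Lo/f/D/M, Lo/k/U/L, Lo/k/U/R, Lo/k/U/M, Lo/k/D/L, Lo/k/D/R, Lo/k/D/M.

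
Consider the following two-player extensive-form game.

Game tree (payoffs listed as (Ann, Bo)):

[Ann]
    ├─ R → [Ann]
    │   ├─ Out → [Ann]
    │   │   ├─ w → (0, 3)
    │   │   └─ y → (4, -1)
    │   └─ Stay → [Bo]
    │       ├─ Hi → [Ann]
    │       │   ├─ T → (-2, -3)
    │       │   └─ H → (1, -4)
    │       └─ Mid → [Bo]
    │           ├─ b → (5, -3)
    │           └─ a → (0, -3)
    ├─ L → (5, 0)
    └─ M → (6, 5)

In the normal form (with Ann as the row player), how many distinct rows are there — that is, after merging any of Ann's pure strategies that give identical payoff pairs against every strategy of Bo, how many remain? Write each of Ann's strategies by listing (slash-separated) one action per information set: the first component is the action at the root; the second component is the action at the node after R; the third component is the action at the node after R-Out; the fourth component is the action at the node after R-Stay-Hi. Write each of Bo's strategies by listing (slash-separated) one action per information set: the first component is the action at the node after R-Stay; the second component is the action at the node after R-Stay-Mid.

Ann has 24 pure strategies: R/Out/w/T, R/Out/w/H, R/Out/y/T, R/Out/y/H, R/Stay/w/T, R/Stay/w/H, R/Stay/y/T, R/Stay/y/H, L/Out/w/T, L/Out/w/H, L/Out/y/T, L/Out/y/H, L/Stay/w/T, L/Stay/w/H, L/Stay/y/T, L/Stay/y/H, M/Out/w/T, M/Out/w/H, M/Out/y/T, M/Out/y/H, M/Stay/w/T, M/Stay/w/H, M/Stay/y/T, M/Stay/y/H. Columns: Hi/b, Hi/a, Mid/b, Mid/a.
{R/Out/w/T, R/Out/w/H} → row (0,3) (0,3) (0,3) (0,3)
{R/Out/y/T, R/Out/y/H} → row (4,-1) (4,-1) (4,-1) (4,-1)
{R/Stay/w/T, R/Stay/y/T} → row (-2,-3) (-2,-3) (5,-3) (0,-3)
{R/Stay/w/H, R/Stay/y/H} → row (1,-4) (1,-4) (5,-3) (0,-3)
{L/Out/w/T, L/Out/w/H, L/Out/y/T, L/Out/y/H, L/Stay/w/T, L/Stay/w/H, L/Stay/y/T, L/Stay/y/H} → row (5,0) (5,0) (5,0) (5,0)
{M/Out/w/T, M/Out/w/H, M/Out/y/T, M/Out/y/H, M/Stay/w/T, M/Stay/w/H, M/Stay/y/T, M/Stay/y/H} → row (6,5) (6,5) (6,5) (6,5)
That's 6 distinct rows out of 24 strategies.

6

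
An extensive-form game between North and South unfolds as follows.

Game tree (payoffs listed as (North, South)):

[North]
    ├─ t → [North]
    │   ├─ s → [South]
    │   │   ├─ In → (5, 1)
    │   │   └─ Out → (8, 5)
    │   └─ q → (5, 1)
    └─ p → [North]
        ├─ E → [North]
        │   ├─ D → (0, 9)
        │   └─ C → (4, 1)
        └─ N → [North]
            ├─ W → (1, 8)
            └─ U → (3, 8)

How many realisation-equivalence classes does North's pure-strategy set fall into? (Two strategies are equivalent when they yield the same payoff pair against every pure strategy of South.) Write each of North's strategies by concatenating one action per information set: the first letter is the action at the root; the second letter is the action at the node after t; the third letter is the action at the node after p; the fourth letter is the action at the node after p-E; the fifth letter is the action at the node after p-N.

6

North has 32 pure strategies: tsEDW, tsEDU, tsECW, tsECU, tsNDW, tsNDU, tsNCW, tsNCU, tqEDW, tqEDU, tqECW, tqECU, tqNDW, tqNDU, tqNCW, tqNCU, psEDW, psEDU, psECW, psECU, psNDW, psNDU, psNCW, psNCU, pqEDW, pqEDU, pqECW, pqECU, pqNDW, pqNDU, pqNCW, pqNCU. Columns: In, Out.
{tsEDW, tsEDU, tsECW, tsECU, tsNDW, tsNDU, tsNCW, tsNCU} → row (5,1) (8,5)
{tqEDW, tqEDU, tqECW, tqECU, tqNDW, tqNDU, tqNCW, tqNCU} → row (5,1) (5,1)
{psEDW, psEDU, pqEDW, pqEDU} → row (0,9) (0,9)
{psECW, psECU, pqECW, pqECU} → row (4,1) (4,1)
{psNDW, psNCW, pqNDW, pqNCW} → row (1,8) (1,8)
{psNDU, psNCU, pqNDU, pqNCU} → row (3,8) (3,8)
That's 6 distinct rows out of 32 strategies.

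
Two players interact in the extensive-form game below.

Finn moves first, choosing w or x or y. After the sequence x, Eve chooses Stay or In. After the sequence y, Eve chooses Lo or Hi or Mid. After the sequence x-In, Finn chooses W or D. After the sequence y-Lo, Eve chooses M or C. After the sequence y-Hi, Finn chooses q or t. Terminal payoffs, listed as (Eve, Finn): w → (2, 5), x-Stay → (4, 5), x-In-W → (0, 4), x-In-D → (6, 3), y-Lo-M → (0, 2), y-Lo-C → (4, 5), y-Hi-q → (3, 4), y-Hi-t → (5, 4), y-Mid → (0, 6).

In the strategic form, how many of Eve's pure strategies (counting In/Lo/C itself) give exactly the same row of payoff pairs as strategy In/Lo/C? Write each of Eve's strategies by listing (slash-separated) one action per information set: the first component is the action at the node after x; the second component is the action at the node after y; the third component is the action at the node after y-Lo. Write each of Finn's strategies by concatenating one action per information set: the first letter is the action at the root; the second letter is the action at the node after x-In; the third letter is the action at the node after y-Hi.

Row for In/Lo/C (columns wWq, wWt, wDq, wDt, xWq, xWt, xDq, xDt, yWq, yWt, yDq, yDt): (2,5) (2,5) (2,5) (2,5) (0,4) (0,4) (6,3) (6,3) (4,5) (4,5) (4,5) (4,5).
Every one of Eve's information sets is on the play path for some reply by Finn when Eve follows In/Lo/C.
Changing the action at any of them therefore changes at least one column, so only In/Lo/C itself gives this row.

1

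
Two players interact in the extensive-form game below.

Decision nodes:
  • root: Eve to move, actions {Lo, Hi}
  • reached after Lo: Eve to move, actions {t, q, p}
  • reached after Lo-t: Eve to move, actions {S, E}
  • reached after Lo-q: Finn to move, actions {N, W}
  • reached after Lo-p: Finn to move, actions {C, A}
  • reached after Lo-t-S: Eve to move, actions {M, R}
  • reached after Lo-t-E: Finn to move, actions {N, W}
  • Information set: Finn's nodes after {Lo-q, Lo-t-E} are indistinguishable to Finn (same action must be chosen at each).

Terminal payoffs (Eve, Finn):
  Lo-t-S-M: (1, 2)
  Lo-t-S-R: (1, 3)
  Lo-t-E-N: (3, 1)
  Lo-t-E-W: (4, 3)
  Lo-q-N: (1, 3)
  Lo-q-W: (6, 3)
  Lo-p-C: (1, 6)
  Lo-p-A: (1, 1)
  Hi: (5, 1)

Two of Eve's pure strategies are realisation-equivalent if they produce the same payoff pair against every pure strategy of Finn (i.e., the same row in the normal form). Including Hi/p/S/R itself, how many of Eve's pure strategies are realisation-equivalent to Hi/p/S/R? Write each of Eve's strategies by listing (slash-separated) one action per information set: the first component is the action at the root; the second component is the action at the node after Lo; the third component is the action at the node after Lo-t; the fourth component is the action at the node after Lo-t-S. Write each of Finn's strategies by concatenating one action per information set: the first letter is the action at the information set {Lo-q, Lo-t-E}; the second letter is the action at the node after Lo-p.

12

Row for Hi/p/S/R (columns NC, NA, WC, WA): (5,1) (5,1) (5,1) (5,1).
Under Hi/p/S/R, Eve's choice at the node after Lo and at the node after Lo-t and at the node after Lo-t-S can never be reached regardless of what Finn does, so varying those choices leaves every outcome unchanged.
Holding the reachable choices fixed and varying the unreachable ones freely already gives 3 × 2 × 2 = 12 equivalent strategies.
No other strategy reproduces this row, so those 12 are the full class: Hi/t/S/M, Hi/t/S/R, Hi/t/E/M, Hi/t/E/R, Hi/q/S/M, Hi/q/S/R, Hi/q/E/M, Hi/q/E/R, Hi/p/S/M, Hi/p/S/R, Hi/p/E/M, Hi/p/E/R.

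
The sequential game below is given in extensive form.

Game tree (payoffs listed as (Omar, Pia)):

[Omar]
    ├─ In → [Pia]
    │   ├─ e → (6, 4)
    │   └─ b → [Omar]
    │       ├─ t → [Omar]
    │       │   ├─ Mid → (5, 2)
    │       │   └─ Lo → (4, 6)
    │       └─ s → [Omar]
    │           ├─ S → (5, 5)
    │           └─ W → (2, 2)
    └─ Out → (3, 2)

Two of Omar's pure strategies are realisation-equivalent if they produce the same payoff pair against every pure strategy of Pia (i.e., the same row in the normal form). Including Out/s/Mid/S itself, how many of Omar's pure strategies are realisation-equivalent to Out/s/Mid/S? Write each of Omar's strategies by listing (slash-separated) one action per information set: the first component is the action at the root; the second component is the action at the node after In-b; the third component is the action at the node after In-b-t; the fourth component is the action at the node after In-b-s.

Row for Out/s/Mid/S (columns e, b): (3,2) (3,2).
Under Out/s/Mid/S, Omar's choice at the node after In-b and at the node after In-b-t and at the node after In-b-s can never be reached regardless of what Pia does, so varying those choices leaves every outcome unchanged.
Holding the reachable choices fixed and varying the unreachable ones freely already gives 2 × 2 × 2 = 8 equivalent strategies.
No other strategy reproduces this row, so those 8 are the full class: Out/t/Mid/S, Out/t/Mid/W, Out/t/Lo/S, Out/t/Lo/W, Out/s/Mid/S, Out/s/Mid/W, Out/s/Lo/S, Out/s/Lo/W.

8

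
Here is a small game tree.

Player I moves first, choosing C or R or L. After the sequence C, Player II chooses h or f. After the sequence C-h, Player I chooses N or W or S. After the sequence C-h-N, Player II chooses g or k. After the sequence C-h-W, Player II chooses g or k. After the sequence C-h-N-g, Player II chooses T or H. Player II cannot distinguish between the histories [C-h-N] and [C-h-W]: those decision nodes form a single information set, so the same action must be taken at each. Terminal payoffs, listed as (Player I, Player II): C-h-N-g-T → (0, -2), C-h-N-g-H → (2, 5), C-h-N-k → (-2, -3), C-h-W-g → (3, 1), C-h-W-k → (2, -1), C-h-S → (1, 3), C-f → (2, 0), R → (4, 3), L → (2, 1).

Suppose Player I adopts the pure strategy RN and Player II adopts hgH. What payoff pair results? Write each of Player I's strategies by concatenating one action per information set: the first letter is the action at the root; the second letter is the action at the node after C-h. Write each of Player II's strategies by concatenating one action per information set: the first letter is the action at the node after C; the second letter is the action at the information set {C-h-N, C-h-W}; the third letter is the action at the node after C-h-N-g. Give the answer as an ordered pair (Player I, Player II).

Trace the play path from the root:
  Player I plays R
→ terminal payoff (4, 3).
(Player I's choice at the node after C-h is never reached on this path, so it doesn't affect the outcome.)

(4, 3)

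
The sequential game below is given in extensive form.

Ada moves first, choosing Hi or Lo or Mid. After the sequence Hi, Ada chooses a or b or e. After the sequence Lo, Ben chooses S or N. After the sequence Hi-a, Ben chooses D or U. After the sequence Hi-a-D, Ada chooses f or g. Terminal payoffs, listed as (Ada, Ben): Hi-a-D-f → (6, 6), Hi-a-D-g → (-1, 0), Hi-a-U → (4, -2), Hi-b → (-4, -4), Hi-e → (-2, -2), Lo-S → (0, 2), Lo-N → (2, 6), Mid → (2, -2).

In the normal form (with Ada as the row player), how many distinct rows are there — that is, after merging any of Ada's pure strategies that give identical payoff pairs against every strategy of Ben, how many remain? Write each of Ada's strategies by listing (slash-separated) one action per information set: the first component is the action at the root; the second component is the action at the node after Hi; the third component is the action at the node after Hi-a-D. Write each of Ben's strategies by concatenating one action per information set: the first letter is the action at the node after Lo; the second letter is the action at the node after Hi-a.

6

Ada has 18 pure strategies: Hi/a/f, Hi/a/g, Hi/b/f, Hi/b/g, Hi/e/f, Hi/e/g, Lo/a/f, Lo/a/g, Lo/b/f, Lo/b/g, Lo/e/f, Lo/e/g, Mid/a/f, Mid/a/g, Mid/b/f, Mid/b/g, Mid/e/f, Mid/e/g. Columns: SD, SU, ND, NU.
{Hi/a/f} → row (6,6) (4,-2) (6,6) (4,-2)
{Hi/a/g} → row (-1,0) (4,-2) (-1,0) (4,-2)
{Hi/b/f, Hi/b/g} → row (-4,-4) (-4,-4) (-4,-4) (-4,-4)
{Hi/e/f, Hi/e/g} → row (-2,-2) (-2,-2) (-2,-2) (-2,-2)
{Lo/a/f, Lo/a/g, Lo/b/f, Lo/b/g, Lo/e/f, Lo/e/g} → row (0,2) (0,2) (2,6) (2,6)
{Mid/a/f, Mid/a/g, Mid/b/f, Mid/b/g, Mid/e/f, Mid/e/g} → row (2,-2) (2,-2) (2,-2) (2,-2)
That's 6 distinct rows out of 18 strategies.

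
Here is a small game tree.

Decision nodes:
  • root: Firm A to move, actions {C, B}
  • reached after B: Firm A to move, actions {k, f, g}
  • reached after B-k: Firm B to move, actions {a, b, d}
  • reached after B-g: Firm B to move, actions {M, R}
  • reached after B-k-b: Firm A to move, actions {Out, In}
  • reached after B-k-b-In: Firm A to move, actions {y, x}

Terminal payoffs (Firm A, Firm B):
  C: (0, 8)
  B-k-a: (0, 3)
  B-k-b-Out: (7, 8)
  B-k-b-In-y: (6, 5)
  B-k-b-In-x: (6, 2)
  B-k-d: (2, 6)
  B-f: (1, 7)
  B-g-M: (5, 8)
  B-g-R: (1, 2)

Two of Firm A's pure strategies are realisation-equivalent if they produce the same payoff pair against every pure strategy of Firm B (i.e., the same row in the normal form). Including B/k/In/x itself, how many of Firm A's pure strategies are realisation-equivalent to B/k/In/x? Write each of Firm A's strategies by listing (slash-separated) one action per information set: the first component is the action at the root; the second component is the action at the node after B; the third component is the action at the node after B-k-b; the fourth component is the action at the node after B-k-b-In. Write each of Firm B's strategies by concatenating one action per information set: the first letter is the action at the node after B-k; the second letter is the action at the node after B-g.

Row for B/k/In/x (columns aM, aR, bM, bR, dM, dR): (0,3) (0,3) (6,2) (6,2) (2,6) (2,6).
Every one of Firm A's information sets is on the play path for some reply by Firm B when Firm A follows B/k/In/x.
Changing the action at any of them therefore changes at least one column, so only B/k/In/x itself gives this row.

1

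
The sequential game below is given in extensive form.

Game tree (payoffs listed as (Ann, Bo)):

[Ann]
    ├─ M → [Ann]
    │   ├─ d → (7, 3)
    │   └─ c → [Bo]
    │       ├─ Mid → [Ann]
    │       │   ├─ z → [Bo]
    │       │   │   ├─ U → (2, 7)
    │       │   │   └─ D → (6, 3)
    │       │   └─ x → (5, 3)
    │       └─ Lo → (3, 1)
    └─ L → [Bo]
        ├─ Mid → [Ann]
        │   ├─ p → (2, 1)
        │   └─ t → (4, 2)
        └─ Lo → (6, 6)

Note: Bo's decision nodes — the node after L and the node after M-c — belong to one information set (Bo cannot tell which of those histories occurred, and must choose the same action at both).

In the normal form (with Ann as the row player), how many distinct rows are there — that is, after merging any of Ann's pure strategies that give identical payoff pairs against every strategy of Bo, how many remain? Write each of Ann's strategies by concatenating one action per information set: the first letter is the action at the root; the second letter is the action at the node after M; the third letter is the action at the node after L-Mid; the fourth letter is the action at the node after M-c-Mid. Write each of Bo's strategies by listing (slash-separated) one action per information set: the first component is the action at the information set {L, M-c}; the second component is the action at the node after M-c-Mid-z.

5

Ann has 16 pure strategies: Mdpz, Mdpx, Mdtz, Mdtx, Mcpz, Mcpx, Mctz, Mctx, Ldpz, Ldpx, Ldtz, Ldtx, Lcpz, Lcpx, Lctz, Lctx. Columns: Mid/U, Mid/D, Lo/U, Lo/D.
{Mdpz, Mdpx, Mdtz, Mdtx} → row (7,3) (7,3) (7,3) (7,3)
{Mcpz, Mctz} → row (2,7) (6,3) (3,1) (3,1)
{Mcpx, Mctx} → row (5,3) (5,3) (3,1) (3,1)
{Ldpz, Ldpx, Lcpz, Lcpx} → row (2,1) (2,1) (6,6) (6,6)
{Ldtz, Ldtx, Lctz, Lctx} → row (4,2) (4,2) (6,6) (6,6)
That's 5 distinct rows out of 16 strategies.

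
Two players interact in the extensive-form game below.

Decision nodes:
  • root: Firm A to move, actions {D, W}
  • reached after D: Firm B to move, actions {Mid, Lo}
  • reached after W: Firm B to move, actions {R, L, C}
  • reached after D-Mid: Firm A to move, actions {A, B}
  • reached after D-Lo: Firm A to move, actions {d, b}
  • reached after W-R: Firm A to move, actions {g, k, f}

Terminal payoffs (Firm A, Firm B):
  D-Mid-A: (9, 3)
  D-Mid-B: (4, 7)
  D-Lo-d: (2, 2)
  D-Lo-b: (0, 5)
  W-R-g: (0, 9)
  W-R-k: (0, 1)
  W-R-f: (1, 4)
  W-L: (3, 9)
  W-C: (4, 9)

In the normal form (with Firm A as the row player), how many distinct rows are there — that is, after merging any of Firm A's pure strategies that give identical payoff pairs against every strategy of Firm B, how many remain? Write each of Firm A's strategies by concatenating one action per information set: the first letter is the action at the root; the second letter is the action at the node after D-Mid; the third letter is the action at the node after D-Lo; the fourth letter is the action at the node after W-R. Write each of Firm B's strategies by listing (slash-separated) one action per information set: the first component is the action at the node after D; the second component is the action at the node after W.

Firm A has 24 pure strategies: DAdg, DAdk, DAdf, DAbg, DAbk, DAbf, DBdg, DBdk, DBdf, DBbg, DBbk, DBbf, WAdg, WAdk, WAdf, WAbg, WAbk, WAbf, WBdg, WBdk, WBdf, WBbg, WBbk, WBbf. Columns: Mid/R, Mid/L, Mid/C, Lo/R, Lo/L, Lo/C.
{DAdg, DAdk, DAdf} → row (9,3) (9,3) (9,3) (2,2) (2,2) (2,2)
{DAbg, DAbk, DAbf} → row (9,3) (9,3) (9,3) (0,5) (0,5) (0,5)
{DBdg, DBdk, DBdf} → row (4,7) (4,7) (4,7) (2,2) (2,2) (2,2)
{DBbg, DBbk, DBbf} → row (4,7) (4,7) (4,7) (0,5) (0,5) (0,5)
{WAdg, WAbg, WBdg, WBbg} → row (0,9) (3,9) (4,9) (0,9) (3,9) (4,9)
{WAdk, WAbk, WBdk, WBbk} → row (0,1) (3,9) (4,9) (0,1) (3,9) (4,9)
{WAdf, WAbf, WBdf, WBbf} → row (1,4) (3,9) (4,9) (1,4) (3,9) (4,9)
That's 7 distinct rows out of 24 strategies.

7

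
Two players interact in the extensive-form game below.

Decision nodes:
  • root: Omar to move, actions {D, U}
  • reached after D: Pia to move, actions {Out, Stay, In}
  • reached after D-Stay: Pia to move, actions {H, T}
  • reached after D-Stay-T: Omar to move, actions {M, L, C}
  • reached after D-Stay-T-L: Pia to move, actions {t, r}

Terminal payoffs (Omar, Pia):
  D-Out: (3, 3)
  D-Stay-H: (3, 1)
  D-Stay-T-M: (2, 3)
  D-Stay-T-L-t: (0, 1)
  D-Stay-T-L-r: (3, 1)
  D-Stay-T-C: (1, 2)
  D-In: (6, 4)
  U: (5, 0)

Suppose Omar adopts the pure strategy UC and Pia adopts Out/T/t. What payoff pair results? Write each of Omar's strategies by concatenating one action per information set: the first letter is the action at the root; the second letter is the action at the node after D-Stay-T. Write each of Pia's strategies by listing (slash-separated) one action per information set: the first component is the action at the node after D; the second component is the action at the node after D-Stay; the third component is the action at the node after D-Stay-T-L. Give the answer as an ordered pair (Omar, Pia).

(5, 0)

Trace the play path from the root:
  Omar plays U
→ terminal payoff (5, 0).
(Omar's choice at the node after D-Stay-T is never reached on this path, so it doesn't affect the outcome.)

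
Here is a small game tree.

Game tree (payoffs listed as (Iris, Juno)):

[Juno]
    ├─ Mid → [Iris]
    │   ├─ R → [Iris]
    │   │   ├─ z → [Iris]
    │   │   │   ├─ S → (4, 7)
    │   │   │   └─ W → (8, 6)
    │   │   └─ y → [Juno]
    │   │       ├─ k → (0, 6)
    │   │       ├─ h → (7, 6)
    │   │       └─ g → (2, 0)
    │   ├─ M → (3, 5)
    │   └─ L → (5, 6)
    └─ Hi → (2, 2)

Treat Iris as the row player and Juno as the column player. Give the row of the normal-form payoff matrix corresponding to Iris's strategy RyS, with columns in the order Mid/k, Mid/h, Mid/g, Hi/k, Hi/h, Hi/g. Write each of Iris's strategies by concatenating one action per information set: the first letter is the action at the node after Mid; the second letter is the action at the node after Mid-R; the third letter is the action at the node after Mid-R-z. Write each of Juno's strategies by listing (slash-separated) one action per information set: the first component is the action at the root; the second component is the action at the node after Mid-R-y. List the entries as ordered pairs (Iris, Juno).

vs Mid/k: Juno plays Mid → Iris plays R at [Mid] → Iris plays y at [Mid-R] → Juno plays k at [Mid-R-y] → (0, 6)
vs Mid/h: Juno plays Mid → Iris plays R at [Mid] → Iris plays y at [Mid-R] → Juno plays h at [Mid-R-y] → (7, 6)
vs Mid/g: Juno plays Mid → Iris plays R at [Mid] → Iris plays y at [Mid-R] → Juno plays g at [Mid-R-y] → (2, 0)
vs Hi/k: Juno plays Hi → (2, 2)
vs Hi/h: Juno plays Hi → (2, 2)
vs Hi/g: Juno plays Hi → (2, 2)

(0,6) (7,6) (2,0) (2,2) (2,2) (2,2)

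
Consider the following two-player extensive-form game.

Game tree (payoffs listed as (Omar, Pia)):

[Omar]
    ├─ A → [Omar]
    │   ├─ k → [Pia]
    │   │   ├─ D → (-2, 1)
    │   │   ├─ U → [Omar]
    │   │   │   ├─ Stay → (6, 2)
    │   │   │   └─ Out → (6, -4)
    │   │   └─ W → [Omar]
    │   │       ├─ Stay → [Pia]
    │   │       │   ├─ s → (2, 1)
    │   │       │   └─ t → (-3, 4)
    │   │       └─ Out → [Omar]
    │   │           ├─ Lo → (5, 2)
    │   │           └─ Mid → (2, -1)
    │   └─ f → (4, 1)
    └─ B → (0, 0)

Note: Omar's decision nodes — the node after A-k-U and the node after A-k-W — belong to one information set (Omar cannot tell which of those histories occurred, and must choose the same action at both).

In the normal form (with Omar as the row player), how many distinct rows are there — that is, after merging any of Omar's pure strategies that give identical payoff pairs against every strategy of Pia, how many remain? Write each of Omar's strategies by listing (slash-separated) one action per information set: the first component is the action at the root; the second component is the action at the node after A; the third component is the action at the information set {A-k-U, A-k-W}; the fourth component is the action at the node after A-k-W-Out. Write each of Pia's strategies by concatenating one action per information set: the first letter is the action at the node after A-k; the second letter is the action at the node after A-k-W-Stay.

5

Omar has 16 pure strategies: A/k/Stay/Lo, A/k/Stay/Mid, A/k/Out/Lo, A/k/Out/Mid, A/f/Stay/Lo, A/f/Stay/Mid, A/f/Out/Lo, A/f/Out/Mid, B/k/Stay/Lo, B/k/Stay/Mid, B/k/Out/Lo, B/k/Out/Mid, B/f/Stay/Lo, B/f/Stay/Mid, B/f/Out/Lo, B/f/Out/Mid. Columns: Ds, Dt, Us, Ut, Ws, Wt.
{A/k/Stay/Lo, A/k/Stay/Mid} → row (-2,1) (-2,1) (6,2) (6,2) (2,1) (-3,4)
{A/k/Out/Lo} → row (-2,1) (-2,1) (6,-4) (6,-4) (5,2) (5,2)
{A/k/Out/Mid} → row (-2,1) (-2,1) (6,-4) (6,-4) (2,-1) (2,-1)
{A/f/Stay/Lo, A/f/Stay/Mid, A/f/Out/Lo, A/f/Out/Mid} → row (4,1) (4,1) (4,1) (4,1) (4,1) (4,1)
{B/k/Stay/Lo, B/k/Stay/Mid, B/k/Out/Lo, B/k/Out/Mid, B/f/Stay/Lo, B/f/Stay/Mid, B/f/Out/Lo, B/f/Out/Mid} → row (0,0) (0,0) (0,0) (0,0) (0,0) (0,0)
That's 5 distinct rows out of 16 strategies.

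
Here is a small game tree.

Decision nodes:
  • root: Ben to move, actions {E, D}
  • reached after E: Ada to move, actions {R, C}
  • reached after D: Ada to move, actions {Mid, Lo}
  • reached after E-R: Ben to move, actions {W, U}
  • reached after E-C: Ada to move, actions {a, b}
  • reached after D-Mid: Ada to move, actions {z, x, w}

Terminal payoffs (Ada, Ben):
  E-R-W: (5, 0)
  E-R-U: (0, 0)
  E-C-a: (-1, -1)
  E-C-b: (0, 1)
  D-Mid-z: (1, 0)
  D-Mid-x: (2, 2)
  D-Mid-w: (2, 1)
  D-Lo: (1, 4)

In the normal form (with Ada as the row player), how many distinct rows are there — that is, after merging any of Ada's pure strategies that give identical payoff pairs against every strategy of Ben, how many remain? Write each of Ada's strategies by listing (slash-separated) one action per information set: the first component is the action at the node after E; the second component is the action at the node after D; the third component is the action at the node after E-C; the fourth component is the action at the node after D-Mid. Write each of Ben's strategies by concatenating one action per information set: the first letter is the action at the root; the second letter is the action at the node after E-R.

12

Ada has 24 pure strategies: R/Mid/a/z, R/Mid/a/x, R/Mid/a/w, R/Mid/b/z, R/Mid/b/x, R/Mid/b/w, R/Lo/a/z, R/Lo/a/x, R/Lo/a/w, R/Lo/b/z, R/Lo/b/x, R/Lo/b/w, C/Mid/a/z, C/Mid/a/x, C/Mid/a/w, C/Mid/b/z, C/Mid/b/x, C/Mid/b/w, C/Lo/a/z, C/Lo/a/x, C/Lo/a/w, C/Lo/b/z, C/Lo/b/x, C/Lo/b/w. Columns: EW, EU, DW, DU.
{R/Mid/a/z, R/Mid/b/z} → row (5,0) (0,0) (1,0) (1,0)
{R/Mid/a/x, R/Mid/b/x} → row (5,0) (0,0) (2,2) (2,2)
{R/Mid/a/w, R/Mid/b/w} → row (5,0) (0,0) (2,1) (2,1)
{R/Lo/a/z, R/Lo/a/x, R/Lo/a/w, R/Lo/b/z, R/Lo/b/x, R/Lo/b/w} → row (5,0) (0,0) (1,4) (1,4)
{C/Mid/a/z} → row (-1,-1) (-1,-1) (1,0) (1,0)
{C/Mid/a/x} → row (-1,-1) (-1,-1) (2,2) (2,2)
{C/Mid/a/w} → row (-1,-1) (-1,-1) (2,1) (2,1)
{C/Mid/b/z} → row (0,1) (0,1) (1,0) (1,0)
{C/Mid/b/x} → row (0,1) (0,1) (2,2) (2,2)
{C/Mid/b/w} → row (0,1) (0,1) (2,1) (2,1)
{C/Lo/a/z, C/Lo/a/x, C/Lo/a/w} → row (-1,-1) (-1,-1) (1,4) (1,4)
{C/Lo/b/z, C/Lo/b/x, C/Lo/b/w} → row (0,1) (0,1) (1,4) (1,4)
That's 12 distinct rows out of 24 strategies.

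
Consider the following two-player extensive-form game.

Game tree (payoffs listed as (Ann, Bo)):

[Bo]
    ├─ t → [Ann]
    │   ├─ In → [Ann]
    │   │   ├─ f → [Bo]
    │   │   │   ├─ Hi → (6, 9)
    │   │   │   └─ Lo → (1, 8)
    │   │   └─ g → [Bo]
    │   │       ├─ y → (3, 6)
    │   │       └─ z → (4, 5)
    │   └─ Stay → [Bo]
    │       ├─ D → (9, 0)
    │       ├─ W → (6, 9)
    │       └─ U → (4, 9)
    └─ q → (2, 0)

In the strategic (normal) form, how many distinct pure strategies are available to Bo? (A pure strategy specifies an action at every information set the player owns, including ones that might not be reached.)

24

Bo owns the root with actions {t, q} — two choices.
Bo owns the node after t-Stay with actions {D, W, U} — three choices.
Bo owns the node after t-In-f with actions {Hi, Lo} — two choices.
Bo owns the node after t-In-g with actions {y, z} — two choices.
A pure strategy fixes one action at each information set independently, so the count is the product 2 × 3 × 2 × 2 = 24.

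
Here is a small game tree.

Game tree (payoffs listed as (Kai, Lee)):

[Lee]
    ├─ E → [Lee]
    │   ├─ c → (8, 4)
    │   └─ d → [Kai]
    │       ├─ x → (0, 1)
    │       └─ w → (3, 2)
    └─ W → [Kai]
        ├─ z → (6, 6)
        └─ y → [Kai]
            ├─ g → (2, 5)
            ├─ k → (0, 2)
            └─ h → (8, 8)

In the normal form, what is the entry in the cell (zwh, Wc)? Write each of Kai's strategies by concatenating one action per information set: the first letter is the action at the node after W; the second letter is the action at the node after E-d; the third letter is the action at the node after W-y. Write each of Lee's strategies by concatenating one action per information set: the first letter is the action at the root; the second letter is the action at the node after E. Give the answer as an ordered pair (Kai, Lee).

Trace the play path from the root:
  Lee plays W
  Kai plays z at [W]
→ terminal payoff (6, 6).
(Kai's choice at the node after E-d is never reached on this path, so it doesn't affect the outcome.)

(6, 6)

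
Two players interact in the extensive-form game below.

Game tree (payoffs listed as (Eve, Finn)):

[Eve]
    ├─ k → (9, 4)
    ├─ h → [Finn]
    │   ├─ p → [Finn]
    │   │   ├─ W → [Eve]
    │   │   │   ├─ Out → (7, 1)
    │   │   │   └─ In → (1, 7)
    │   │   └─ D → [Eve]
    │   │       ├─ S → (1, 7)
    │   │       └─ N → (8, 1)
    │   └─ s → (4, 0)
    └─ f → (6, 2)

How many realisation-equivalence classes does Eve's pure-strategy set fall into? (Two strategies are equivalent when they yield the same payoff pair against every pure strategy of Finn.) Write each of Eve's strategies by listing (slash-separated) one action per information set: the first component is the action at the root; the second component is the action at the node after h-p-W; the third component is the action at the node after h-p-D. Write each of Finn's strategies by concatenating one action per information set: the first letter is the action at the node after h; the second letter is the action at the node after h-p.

6

Eve has 12 pure strategies: k/Out/S, k/Out/N, k/In/S, k/In/N, h/Out/S, h/Out/N, h/In/S, h/In/N, f/Out/S, f/Out/N, f/In/S, f/In/N. Columns: pW, pD, sW, sD.
{k/Out/S, k/Out/N, k/In/S, k/In/N} → row (9,4) (9,4) (9,4) (9,4)
{h/Out/S} → row (7,1) (1,7) (4,0) (4,0)
{h/Out/N} → row (7,1) (8,1) (4,0) (4,0)
{h/In/S} → row (1,7) (1,7) (4,0) (4,0)
{h/In/N} → row (1,7) (8,1) (4,0) (4,0)
{f/Out/S, f/Out/N, f/In/S, f/In/N} → row (6,2) (6,2) (6,2) (6,2)
That's 6 distinct rows out of 12 strategies.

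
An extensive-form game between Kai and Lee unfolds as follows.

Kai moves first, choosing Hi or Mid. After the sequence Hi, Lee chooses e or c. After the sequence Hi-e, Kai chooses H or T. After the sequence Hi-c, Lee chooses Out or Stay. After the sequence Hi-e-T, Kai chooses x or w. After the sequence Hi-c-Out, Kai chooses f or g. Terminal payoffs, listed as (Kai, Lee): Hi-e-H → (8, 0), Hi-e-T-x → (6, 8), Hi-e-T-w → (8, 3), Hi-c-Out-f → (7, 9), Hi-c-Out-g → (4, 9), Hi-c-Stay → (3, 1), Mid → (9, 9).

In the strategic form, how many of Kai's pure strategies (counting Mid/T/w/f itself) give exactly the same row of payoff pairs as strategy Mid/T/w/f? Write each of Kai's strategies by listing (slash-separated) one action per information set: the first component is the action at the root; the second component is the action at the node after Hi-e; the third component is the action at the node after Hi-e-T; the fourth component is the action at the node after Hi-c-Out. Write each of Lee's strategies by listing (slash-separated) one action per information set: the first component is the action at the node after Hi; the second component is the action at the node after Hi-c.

8

Row for Mid/T/w/f (columns e/Out, e/Stay, c/Out, c/Stay): (9,9) (9,9) (9,9) (9,9).
Under Mid/T/w/f, Kai's choice at the node after Hi-e and at the node after Hi-e-T and at the node after Hi-c-Out can never be reached regardless of what Lee does, so varying those choices leaves every outcome unchanged.
Holding the reachable choices fixed and varying the unreachable ones freely already gives 2 × 2 × 2 = 8 equivalent strategies.
No other strategy reproduces this row, so those 8 are the full class: Mid/H/x/f, Mid/H/x/g, Mid/H/w/f, Mid/H/w/g, Mid/T/x/f, Mid/T/x/g, Mid/T/w/f, Mid/T/w/g.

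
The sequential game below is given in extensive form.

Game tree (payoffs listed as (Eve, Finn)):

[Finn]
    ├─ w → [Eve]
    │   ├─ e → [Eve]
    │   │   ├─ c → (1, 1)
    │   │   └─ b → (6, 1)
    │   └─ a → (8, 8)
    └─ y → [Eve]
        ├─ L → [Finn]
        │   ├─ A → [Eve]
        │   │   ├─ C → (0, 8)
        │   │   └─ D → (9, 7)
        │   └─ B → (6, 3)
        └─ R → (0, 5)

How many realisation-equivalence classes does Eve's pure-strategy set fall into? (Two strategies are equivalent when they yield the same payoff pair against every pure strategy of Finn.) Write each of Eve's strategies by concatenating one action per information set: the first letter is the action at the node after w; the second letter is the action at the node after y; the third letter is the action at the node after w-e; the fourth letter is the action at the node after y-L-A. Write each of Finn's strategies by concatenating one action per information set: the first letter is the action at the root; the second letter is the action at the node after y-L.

9

Eve has 16 pure strategies: eLcC, eLcD, eLbC, eLbD, eRcC, eRcD, eRbC, eRbD, aLcC, aLcD, aLbC, aLbD, aRcC, aRcD, aRbC, aRbD. Columns: wA, wB, yA, yB.
{eLcC} → row (1,1) (1,1) (0,8) (6,3)
{eLcD} → row (1,1) (1,1) (9,7) (6,3)
{eLbC} → row (6,1) (6,1) (0,8) (6,3)
{eLbD} → row (6,1) (6,1) (9,7) (6,3)
{eRcC, eRcD} → row (1,1) (1,1) (0,5) (0,5)
{eRbC, eRbD} → row (6,1) (6,1) (0,5) (0,5)
{aLcC, aLbC} → row (8,8) (8,8) (0,8) (6,3)
{aLcD, aLbD} → row (8,8) (8,8) (9,7) (6,3)
{aRcC, aRcD, aRbC, aRbD} → row (8,8) (8,8) (0,5) (0,5)
That's 9 distinct rows out of 16 strategies.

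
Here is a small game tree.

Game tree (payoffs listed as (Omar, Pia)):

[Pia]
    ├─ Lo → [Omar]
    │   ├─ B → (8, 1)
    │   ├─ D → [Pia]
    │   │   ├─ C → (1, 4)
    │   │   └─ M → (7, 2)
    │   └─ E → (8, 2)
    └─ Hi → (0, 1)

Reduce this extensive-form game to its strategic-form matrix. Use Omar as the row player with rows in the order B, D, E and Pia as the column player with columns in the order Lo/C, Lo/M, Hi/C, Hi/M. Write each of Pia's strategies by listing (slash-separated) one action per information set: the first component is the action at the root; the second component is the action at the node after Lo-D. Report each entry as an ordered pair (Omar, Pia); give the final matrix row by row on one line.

B: (8,1) (8,1) (0,1) (0,1) | D: (1,4) (7,2) (0,1) (0,1) | E: (8,2) (8,2) (0,1) (0,1)

         Lo/C     Lo/M     Hi/C     Hi/M
   B    (8,1)    (8,1)    (0,1)    (0,1)
   D    (1,4)    (7,2)    (0,1)    (0,1)
   E    (8,2)    (8,2)    (0,1)    (0,1)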